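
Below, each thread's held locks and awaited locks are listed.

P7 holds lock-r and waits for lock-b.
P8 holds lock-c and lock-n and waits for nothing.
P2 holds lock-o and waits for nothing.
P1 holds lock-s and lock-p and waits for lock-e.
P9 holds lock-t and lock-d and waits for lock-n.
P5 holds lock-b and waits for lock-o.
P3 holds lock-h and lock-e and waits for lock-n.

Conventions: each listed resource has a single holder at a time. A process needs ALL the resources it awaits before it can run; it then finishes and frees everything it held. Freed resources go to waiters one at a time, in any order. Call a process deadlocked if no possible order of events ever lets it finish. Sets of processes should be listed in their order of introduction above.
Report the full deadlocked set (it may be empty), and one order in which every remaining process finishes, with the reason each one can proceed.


No process is deadlocked.
Key observation: the waits form no ring: some process can always run, and its releases unblock the others one by one.
The rest can finish in the order P8, P2, P5, P7, P3, P9, P1.
Check, step by step:
  run P8 (it waits on nothing); releases lock-c and lock-n
  run P2 (it waits on nothing); releases lock-o
  P5 waits on lock-o — all released -> runs and releases lock-b
  P7 waits on lock-b — all released -> runs and releases lock-r
  P3 waits on lock-n — all released -> runs and releases lock-h and lock-e
  P9 waits on lock-n — all released -> runs and releases lock-t and lock-d
  P1 waits on lock-e — all released -> runs and releases lock-s and lock-p


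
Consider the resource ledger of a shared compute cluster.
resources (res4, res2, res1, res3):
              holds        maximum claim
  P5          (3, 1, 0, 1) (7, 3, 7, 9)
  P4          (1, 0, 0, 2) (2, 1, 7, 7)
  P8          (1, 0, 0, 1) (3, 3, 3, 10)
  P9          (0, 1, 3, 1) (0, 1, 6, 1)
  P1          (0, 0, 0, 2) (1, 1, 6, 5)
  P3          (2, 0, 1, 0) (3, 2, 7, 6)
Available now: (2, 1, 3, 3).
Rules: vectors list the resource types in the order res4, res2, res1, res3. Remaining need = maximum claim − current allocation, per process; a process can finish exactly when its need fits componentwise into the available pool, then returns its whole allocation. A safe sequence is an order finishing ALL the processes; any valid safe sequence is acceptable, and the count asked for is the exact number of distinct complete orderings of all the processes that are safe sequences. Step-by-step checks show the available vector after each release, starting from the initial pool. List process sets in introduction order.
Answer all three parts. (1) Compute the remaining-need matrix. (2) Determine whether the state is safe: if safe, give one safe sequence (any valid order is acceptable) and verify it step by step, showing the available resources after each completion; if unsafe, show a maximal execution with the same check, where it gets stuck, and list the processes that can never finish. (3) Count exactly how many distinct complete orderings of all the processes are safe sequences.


(1) Outstanding need per process (order res4, res2, res1, res3):
  P5: (4, 2, 7, 8)
  P4: (1, 1, 7, 5)
  P8: (2, 3, 3, 9)
  P9: (0, 0, 3, 0)
  P1: (1, 1, 6, 3)
  P3: (1, 2, 6, 6)
(2) SAFE, for example via the order P9, P1, P3, P4, P5, P8.
Key observation: the first exact fit in this order is P9 — it needs (0, 0, 3, 0) with (2, 1, 3, 3) free, meeting a requested resource to the last unit.
Walking it through:
  pool = (2, 1, 3, 3)
  P9: need (0, 0, 3, 0) fits (2, 1, 3, 3); releases (0, 1, 3, 1), pool now (2, 2, 6, 4)
  P1: need (1, 1, 6, 3) fits (2, 2, 6, 4); releases (0, 0, 0, 2), pool now (2, 2, 6, 6)
  P3: need (1, 2, 6, 6) fits (2, 2, 6, 6); releases (2, 0, 1, 0), pool now (4, 2, 7, 6)
  P4: need (1, 1, 7, 5) fits (4, 2, 7, 6); releases (1, 0, 0, 2), pool now (5, 2, 7, 8)
  P5: need (4, 2, 7, 8) fits (5, 2, 7, 8); releases (3, 1, 0, 1), pool now (8, 3, 7, 9)
  P8: need (2, 3, 3, 9) fits (8, 3, 7, 9); releases (1, 0, 0, 1), pool now (9, 3, 7, 10)
(3) Exactly 1 of the possible complete orderings is a safe sequence.


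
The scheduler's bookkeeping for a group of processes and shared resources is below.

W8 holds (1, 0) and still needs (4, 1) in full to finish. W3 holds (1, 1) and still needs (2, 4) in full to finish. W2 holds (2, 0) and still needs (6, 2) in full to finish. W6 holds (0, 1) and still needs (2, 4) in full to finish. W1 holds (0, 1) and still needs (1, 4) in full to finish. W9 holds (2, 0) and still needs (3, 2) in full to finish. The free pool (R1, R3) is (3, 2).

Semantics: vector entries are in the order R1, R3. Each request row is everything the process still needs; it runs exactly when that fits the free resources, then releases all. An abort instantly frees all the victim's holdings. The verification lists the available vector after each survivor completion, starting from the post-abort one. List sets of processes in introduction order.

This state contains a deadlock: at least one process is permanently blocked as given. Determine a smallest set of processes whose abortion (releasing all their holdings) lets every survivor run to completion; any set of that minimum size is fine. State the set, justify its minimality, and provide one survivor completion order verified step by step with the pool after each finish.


Minimum abort set: W6 and W1.
Key observation: W3 could never have finished before the abort; with (0, 2) returned by W6 and W1, it fits at step 1.
Minimality, checking each single-abort alternative: W8 alone leaves W3 blocked (short on R3); W3 alone leaves W6 blocked (short on R3); W2 alone leaves W3 blocked (short on R3); W6 alone leaves W3 blocked (short on R3); W1 alone leaves W3 blocked (short on R3); W9 alone leaves W3 blocked (short on R3).
One survivor order: W3, W9, W2, W8. Walking it through (post-abort pool first):
  pool = (3, 4)
  W3: need (2, 4) fits (3, 4); releases (1, 1), pool now (4, 5)
  W9: need (3, 2) fits (4, 5); releases (2, 0), pool now (6, 5)
  W2: need (6, 2) fits (6, 5); releases (2, 0), pool now (8, 5)
  W8: need (4, 1) fits (8, 5); releases (1, 0), pool now (9, 5)


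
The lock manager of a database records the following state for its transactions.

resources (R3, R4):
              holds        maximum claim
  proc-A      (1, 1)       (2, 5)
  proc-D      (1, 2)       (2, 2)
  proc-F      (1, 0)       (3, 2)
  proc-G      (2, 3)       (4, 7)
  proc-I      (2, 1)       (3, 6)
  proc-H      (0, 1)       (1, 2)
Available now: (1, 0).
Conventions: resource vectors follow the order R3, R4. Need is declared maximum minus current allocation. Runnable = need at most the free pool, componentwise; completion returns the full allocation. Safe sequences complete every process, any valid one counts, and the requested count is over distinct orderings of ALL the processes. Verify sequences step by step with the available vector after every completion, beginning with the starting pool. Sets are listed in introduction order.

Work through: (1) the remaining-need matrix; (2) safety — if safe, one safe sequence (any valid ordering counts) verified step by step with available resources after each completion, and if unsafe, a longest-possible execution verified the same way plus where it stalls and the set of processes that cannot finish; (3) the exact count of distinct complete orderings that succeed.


(1) Outstanding need per process (order R3, R4):
  proc-A: (1, 4)
  proc-D: (1, 0)
  proc-F: (2, 2)
  proc-G: (2, 4)
  proc-I: (1, 5)
  proc-H: (1, 1)
(2) UNSAFE.
Key observation: R4 is the bottleneck — with proc-D, proc-F, proc-H done the pool holds (3, 3), short of every remaining need.
The run proc-D, proc-F, proc-H cannot be extended any further. Check, step by step:
  pool = (1, 0)
  run proc-D (needs (1, 0), free (1, 0)); after release of (1, 2) the pool is (2, 2)
  run proc-F (needs (2, 2), free (2, 2)); after release of (1, 0) the pool is (3, 2)
  run proc-H (needs (1, 1), free (3, 2)); after release of (0, 1) the pool is (3, 3)
  proc-A cannot run: need (1, 4) vs free (3, 3) (insufficient R4)
  proc-G cannot run: need (2, 4) vs free (3, 3) (insufficient R4)
  proc-I cannot run: need (1, 5) vs free (3, 3) (insufficient R4)
Processes that can never finish: proc-A, proc-G and proc-I.
(3) Exactly 0 of the possible complete orderings are safe sequences.


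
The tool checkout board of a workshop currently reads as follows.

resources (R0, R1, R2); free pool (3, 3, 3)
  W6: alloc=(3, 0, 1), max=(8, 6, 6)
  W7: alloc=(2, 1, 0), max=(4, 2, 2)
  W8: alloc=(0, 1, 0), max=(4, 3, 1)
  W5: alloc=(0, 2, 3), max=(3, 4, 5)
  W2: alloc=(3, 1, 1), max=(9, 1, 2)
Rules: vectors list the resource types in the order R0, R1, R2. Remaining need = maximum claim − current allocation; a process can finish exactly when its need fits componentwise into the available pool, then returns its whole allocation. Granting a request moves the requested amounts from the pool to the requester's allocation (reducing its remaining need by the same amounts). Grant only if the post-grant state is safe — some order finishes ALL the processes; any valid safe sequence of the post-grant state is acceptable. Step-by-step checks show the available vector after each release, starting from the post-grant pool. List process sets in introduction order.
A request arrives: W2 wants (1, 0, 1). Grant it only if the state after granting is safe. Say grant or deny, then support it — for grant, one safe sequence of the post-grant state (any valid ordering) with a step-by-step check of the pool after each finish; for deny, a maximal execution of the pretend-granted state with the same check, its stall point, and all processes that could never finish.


DENY. Granting would leave the state unsafe.
Key observation: the pool after W7, W5, W8 is (4, 7, 5); every surviving request exceeds it in R0, so progress ends there.
On the post-grant state, W7, W5, W8 is a maximal run — nothing extends it. Walking it through:
  pool = (2, 3, 2)
  W7 needs (2, 1, 2) <= (2, 3, 2) -> finishes; pool += (2, 1, 0) = (4, 4, 2)
  W5 needs (3, 2, 2) <= (4, 4, 2) -> finishes; pool += (0, 2, 3) = (4, 6, 5)
  W8 needs (4, 2, 1) <= (4, 6, 5) -> finishes; pool += (0, 1, 0) = (4, 7, 5)
  blocked: W6 wants (5, 6, 5), pool (4, 7, 5) — not enough R0
  blocked: W2 wants (5, 0, 0), pool (4, 7, 5) — not enough R0
Post-grant, the permanently blocked set is W6 and W2.


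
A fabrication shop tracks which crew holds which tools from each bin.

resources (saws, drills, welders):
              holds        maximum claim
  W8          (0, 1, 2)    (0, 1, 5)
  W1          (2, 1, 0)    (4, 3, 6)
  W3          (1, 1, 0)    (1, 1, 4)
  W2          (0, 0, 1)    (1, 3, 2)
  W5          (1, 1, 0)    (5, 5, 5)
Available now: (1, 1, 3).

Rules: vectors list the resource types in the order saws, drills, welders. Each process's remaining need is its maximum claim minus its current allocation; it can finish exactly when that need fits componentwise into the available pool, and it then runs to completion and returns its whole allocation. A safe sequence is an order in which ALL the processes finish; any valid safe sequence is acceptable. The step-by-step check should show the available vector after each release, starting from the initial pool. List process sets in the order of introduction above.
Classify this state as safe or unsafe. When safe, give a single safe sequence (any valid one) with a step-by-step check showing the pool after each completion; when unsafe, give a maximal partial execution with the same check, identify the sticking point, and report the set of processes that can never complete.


SAFE — a valid safe sequence is W8, W3, W2, W1, W5.
Key observation: W8 marks the first exact bind of the order: its need (0, 0, 3) fits the free (1, 1, 3) with zero slack on a requested resource.
Step-by-step check:
  pool = (1, 1, 3)
  W8: need (0, 0, 3) fits (1, 1, 3); releases (0, 1, 2), pool now (1, 2, 5)
  W3: need (0, 0, 4) fits (1, 2, 5); releases (1, 1, 0), pool now (2, 3, 5)
  W2: need (1, 3, 1) fits (2, 3, 5); releases (0, 0, 1), pool now (2, 3, 6)
  W1: need (2, 2, 6) fits (2, 3, 6); releases (2, 1, 0), pool now (4, 4, 6)
  W5: need (4, 4, 5) fits (4, 4, 6); releases (1, 1, 0), pool now (5, 5, 6)


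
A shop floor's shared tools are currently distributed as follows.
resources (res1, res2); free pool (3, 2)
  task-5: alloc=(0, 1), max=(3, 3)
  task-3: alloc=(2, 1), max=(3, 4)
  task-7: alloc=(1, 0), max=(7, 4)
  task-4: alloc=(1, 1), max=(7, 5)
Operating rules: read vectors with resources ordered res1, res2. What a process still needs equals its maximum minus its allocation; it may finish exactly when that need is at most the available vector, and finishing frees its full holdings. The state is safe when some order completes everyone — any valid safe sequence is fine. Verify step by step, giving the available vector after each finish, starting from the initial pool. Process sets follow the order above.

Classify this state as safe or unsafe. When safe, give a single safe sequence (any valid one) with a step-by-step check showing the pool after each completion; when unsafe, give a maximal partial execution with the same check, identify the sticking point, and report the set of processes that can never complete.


UNSAFE.
Key observation: res1 is the bottleneck — with task-5, task-3 done the pool holds (5, 4), short of every remaining need.
A maximal execution: task-5, task-3 — then nothing else fits. Verifying each step:
  pool = (3, 2)
  task-5: need (3, 2) fits (3, 2); releases (0, 1), pool now (3, 3)
  task-3: need (1, 3) fits (3, 3); releases (2, 1), pool now (5, 4)
  task-7 cannot run: need (6, 4) vs free (5, 4) (insufficient res1)
  task-4 cannot run: need (6, 4) vs free (5, 4) (insufficient res1)
Permanently blocked: task-7 and task-4.


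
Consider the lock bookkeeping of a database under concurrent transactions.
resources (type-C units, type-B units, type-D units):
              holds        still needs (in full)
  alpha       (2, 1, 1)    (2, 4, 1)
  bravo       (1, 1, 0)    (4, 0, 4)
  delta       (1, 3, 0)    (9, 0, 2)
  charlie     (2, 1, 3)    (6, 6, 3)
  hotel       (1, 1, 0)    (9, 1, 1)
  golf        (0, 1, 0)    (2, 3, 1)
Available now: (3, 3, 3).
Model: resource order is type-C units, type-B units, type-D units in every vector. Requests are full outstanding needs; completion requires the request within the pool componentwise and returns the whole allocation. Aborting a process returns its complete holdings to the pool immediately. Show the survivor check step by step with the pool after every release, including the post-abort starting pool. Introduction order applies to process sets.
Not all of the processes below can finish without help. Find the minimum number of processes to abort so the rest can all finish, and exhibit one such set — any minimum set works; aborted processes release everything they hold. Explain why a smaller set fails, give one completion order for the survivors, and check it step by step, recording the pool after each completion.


Abort hotel.
Key observation: no ordering could ever have run delta before the abort of hotel; with (1, 1, 0) back in the pool it fits at step 5.
No smaller set exists: with zero aborts the deadlock remains.
One survivor order: golf, alpha, bravo, charlie, delta. Walking it through (post-abort pool first):
  pool = (4, 4, 3)
  golf needs (2, 3, 1) <= (4, 4, 3) -> finishes; pool += (0, 1, 0) = (4, 5, 3)
  alpha needs (2, 4, 1) <= (4, 5, 3) -> finishes; pool += (2, 1, 1) = (6, 6, 4)
  bravo needs (4, 0, 4) <= (6, 6, 4) -> finishes; pool += (1, 1, 0) = (7, 7, 4)
  charlie needs (6, 6, 3) <= (7, 7, 4) -> finishes; pool += (2, 1, 3) = (9, 8, 7)
  delta needs (9, 0, 2) <= (9, 8, 7) -> finishes; pool += (1, 3, 0) = (10, 11, 7)


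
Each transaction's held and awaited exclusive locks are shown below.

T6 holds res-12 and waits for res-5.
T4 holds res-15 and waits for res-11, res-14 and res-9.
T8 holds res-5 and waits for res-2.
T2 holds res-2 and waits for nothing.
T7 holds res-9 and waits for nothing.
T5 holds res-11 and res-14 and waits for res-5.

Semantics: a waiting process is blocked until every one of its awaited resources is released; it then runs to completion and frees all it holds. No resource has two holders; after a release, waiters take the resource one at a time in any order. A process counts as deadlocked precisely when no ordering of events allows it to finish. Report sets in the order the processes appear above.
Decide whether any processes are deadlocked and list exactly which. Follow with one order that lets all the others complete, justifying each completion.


Nothing here is deadlocked.
Key observation: although several processes wait, no cycle exists — each chain bottoms out at a free runner.
A valid finishing order for the others: T7, T2, T8, T5, T6, T4.
Check, step by step:
  T7: no waits; runs immediately, freeing res-9
  T2: no waits; runs immediately, freeing res-2
  run T8 (all its waits — res-2 — are resolved); releases res-5
  run T5 (all its waits — res-5 — are resolved); releases res-11 and res-14
  run T6 (all its waits — res-5 — are resolved); releases res-12
  run T4 (all its waits — res-11, res-14 and res-9 — are resolved); releases res-15


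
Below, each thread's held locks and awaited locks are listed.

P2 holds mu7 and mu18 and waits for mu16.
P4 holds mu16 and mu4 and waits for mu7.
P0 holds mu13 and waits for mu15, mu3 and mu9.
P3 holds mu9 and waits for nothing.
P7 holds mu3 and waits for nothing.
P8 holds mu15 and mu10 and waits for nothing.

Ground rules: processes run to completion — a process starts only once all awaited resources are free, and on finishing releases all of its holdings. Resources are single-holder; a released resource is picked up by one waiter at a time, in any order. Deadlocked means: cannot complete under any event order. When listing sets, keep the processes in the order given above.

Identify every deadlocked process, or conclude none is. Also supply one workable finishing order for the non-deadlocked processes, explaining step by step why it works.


Deadlocked set: P2 and P4.
Key observation: the waits loop around P2 -> P4 -> P2 with no way out; no other process is dragged down with it.
A valid finishing order for the others: P8, P3, P7, P0.
Verifying each step:
  P8: no waits; runs immediately, freeing mu15 and mu10
  P3: no waits; runs immediately, freeing mu9
  P7: no waits; runs immediately, freeing mu3
  P0 waits on mu15, mu3 and mu9 — all released -> runs and releases mu13


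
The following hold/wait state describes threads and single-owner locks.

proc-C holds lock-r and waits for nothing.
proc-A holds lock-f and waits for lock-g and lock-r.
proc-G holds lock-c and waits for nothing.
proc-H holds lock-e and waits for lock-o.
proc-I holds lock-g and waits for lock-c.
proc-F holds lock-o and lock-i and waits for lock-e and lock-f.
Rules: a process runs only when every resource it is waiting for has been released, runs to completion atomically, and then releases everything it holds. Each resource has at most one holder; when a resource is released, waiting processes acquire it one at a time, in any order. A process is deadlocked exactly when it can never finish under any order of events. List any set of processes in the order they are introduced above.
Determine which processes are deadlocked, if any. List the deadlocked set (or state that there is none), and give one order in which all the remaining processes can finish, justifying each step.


Deadlocked: proc-H and proc-F.
Key observation: the waits loop around proc-H -> proc-F -> proc-H with no way out; no other process is dragged down with it.
A valid finishing order for the others: proc-G, proc-C, proc-I, proc-A.
Step-by-step check:
  proc-G waits on nothing -> runs at once and releases lock-c
  proc-C waits on nothing -> runs at once and releases lock-r
  proc-I: everything it awaited (lock-c) is free; runs, freeing lock-g
  proc-A: everything it awaited (lock-g and lock-r) is free; runs, freeing lock-f


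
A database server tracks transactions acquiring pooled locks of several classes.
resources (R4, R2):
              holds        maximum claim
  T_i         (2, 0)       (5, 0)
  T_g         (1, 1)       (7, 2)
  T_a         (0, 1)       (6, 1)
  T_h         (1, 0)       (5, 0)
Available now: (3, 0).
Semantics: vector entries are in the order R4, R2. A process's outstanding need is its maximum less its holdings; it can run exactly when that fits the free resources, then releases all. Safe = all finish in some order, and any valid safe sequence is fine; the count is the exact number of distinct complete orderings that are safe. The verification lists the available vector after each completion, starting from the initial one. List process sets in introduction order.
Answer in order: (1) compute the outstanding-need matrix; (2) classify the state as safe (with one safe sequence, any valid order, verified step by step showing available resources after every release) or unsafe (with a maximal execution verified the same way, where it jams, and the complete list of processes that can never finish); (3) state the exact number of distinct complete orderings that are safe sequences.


(1) Remaining need (order R4, R2):
  T_i: (3, 0)
  T_g: (6, 1)
  T_a: (6, 0)
  T_h: (4, 0)
(2) SAFE, for example via the order T_i, T_h, T_a, T_g.
Key observation: reading the order forward, T_i is the first process whose need (3, 0) meets the free pool (3, 0) exactly on a resource it requests.
Step-by-step check:
  pool = (3, 0)
  T_i: need (3, 0) fits (3, 0); releases (2, 0), pool now (5, 0)
  T_h: need (4, 0) fits (5, 0); releases (1, 0), pool now (6, 0)
  T_a: need (6, 0) fits (6, 0); releases (0, 1), pool now (6, 1)
  T_g: need (6, 1) fits (6, 1); releases (1, 1), pool now (7, 2)
(3) The exact count: 1 of the possible complete orderings is a safe sequence.


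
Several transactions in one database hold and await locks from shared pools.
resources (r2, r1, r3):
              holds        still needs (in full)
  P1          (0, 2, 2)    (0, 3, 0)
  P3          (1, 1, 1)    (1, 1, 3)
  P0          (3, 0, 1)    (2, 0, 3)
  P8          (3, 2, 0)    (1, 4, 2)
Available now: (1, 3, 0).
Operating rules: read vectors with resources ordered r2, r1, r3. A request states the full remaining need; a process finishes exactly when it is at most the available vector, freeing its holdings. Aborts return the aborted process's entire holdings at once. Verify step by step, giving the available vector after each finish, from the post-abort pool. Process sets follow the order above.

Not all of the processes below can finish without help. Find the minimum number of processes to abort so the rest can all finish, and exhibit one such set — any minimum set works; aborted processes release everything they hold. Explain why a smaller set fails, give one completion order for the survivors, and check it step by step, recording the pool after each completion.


Minimum abort set: P3.
Key observation: P0 had no path to completion before; after the abort of P3 ((1, 1, 1) returned), step 3 is where it fits.
Minimality: the empty abort set fails — the state is deadlocked as it stands.
Survivors finish in the order: P1, P8, P0. Verifying each step (pool after the aborts first):
  pool = (2, 4, 1)
  run P1 (needs (0, 3, 0), free (2, 4, 1)); after release of (0, 2, 2) the pool is (2, 6, 3)
  run P8 (needs (1, 4, 2), free (2, 6, 3)); after release of (3, 2, 0) the pool is (5, 8, 3)
  run P0 (needs (2, 0, 3), free (5, 8, 3)); after release of (3, 0, 1) the pool is (8, 8, 4)


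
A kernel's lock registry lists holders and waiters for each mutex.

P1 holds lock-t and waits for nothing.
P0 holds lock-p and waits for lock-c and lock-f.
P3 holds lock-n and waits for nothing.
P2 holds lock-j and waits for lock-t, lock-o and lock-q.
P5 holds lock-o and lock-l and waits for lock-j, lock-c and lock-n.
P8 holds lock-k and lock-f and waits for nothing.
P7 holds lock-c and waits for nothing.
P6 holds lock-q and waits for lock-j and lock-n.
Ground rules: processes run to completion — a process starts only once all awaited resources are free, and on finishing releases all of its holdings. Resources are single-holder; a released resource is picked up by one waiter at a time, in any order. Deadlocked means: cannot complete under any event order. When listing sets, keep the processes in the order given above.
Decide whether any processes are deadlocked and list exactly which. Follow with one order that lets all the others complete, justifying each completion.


The deadlocked set is P2, P5 and P6.
Key observation: along P2 -> P5 -> P2, each member waits on what the next one holds — a deadlock; P6 is caught in further circular waits.
A valid finishing order for the others: P1, P8, P7, P3, P0.
Walking it through:
  P1: no waits; runs immediately, freeing lock-t
  P8: no waits; runs immediately, freeing lock-k and lock-f
  P7: no waits; runs immediately, freeing lock-c
  P3: no waits; runs immediately, freeing lock-n
  P0 waits on lock-c and lock-f — all released -> runs and releases lock-p


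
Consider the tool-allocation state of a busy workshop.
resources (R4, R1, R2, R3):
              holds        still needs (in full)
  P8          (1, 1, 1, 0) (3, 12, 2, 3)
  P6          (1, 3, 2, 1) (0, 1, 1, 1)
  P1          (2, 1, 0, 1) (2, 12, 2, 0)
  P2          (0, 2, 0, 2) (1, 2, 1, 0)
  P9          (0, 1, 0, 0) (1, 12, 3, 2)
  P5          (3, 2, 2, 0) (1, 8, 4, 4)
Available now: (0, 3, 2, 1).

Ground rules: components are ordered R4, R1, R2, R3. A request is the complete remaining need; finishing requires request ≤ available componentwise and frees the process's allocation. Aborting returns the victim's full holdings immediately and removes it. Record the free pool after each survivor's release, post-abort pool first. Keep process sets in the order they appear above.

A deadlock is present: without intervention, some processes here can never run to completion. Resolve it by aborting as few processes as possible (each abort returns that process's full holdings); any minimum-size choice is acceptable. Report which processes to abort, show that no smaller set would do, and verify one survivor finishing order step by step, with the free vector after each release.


Abort P8 and P9.
Key observation: the returned (1, 2, 1, 0) from P8 and P9 is what brings P1 — unrunnable before, under any order — into play at step 4.
Why nothing smaller works — every single abort fails: P8 alone leaves P1 blocked (short on R1); P6 alone leaves P8 blocked (short on R1); P1 alone leaves P8 blocked (short on R1); P2 alone leaves P8 blocked (short on R1); P9 alone leaves P8 blocked (short on R1); P5 alone leaves P8 blocked (short on R1).
One survivor order: P6, P2, P5, P1. Verifying each step (post-abort pool first):
  pool = (1, 5, 3, 1)
  run P6 (needs (0, 1, 1, 1), free (1, 5, 3, 1)); after release of (1, 3, 2, 1) the pool is (2, 8, 5, 2)
  run P2 (needs (1, 2, 1, 0), free (2, 8, 5, 2)); after release of (0, 2, 0, 2) the pool is (2, 10, 5, 4)
  run P5 (needs (1, 8, 4, 4), free (2, 10, 5, 4)); after release of (3, 2, 2, 0) the pool is (5, 12, 7, 4)
  run P1 (needs (2, 12, 2, 0), free (5, 12, 7, 4)); after release of (2, 1, 0, 1) the pool is (7, 13, 7, 5)


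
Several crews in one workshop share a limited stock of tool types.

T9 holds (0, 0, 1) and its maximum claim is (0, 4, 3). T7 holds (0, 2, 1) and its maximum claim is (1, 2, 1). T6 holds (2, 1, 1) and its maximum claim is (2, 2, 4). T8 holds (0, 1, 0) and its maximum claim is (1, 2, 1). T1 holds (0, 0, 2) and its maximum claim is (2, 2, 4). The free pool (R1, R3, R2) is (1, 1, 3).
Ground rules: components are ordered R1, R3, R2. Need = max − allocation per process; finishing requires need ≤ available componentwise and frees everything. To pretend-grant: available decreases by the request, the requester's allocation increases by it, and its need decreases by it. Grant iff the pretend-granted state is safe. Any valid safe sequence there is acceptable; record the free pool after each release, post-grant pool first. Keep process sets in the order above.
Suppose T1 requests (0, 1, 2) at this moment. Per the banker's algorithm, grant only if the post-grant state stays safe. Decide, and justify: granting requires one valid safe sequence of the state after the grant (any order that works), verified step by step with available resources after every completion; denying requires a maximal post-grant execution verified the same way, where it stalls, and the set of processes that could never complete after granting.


DENY — the pretend-granted state is unsafe.
Key observation: after T7, T8 the pool peaks at (1, 3, 2), and each blocked process is short somewhere: T9 on R3; T6 on R2; T1 on R1.
Pretend the grant happened; the run T7, T8 goes as far as possible. Verifying each step:
  pool = (1, 0, 1)
  run T7 (needs (1, 0, 0), free (1, 0, 1)); after release of (0, 2, 1) the pool is (1, 2, 2)
  run T8 (needs (1, 1, 1), free (1, 2, 2)); after release of (0, 1, 0) the pool is (1, 3, 2)
  T9 still needs (0, 4, 2) but only (1, 3, 2) is free — short on R3
  T6 still needs (0, 1, 3) but only (1, 3, 2) is free — short on R2
  T1 still needs (2, 1, 0) but only (1, 3, 2) is free — short on R1
Post-grant, the permanently blocked set is T9, T6 and T1.


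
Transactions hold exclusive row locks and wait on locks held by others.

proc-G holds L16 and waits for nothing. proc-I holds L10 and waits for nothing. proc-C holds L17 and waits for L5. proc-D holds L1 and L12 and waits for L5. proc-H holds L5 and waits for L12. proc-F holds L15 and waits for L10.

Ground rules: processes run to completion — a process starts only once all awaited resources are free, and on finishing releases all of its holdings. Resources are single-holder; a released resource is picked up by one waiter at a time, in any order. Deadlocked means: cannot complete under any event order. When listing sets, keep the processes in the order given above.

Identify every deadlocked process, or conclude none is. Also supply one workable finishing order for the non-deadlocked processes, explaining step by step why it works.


Deadlocked: proc-C, proc-D and proc-H.
Key observation: the knot is the closed ring of waits proc-H -> proc-D -> proc-H; proc-C waits into the deadlock from upstream.
The rest can finish in the order proc-G, proc-I, proc-F.
Walking it through:
  run proc-G (it waits on nothing); releases L16
  run proc-I (it waits on nothing); releases L10
  proc-F waits on L10 — all released -> runs and releases L15


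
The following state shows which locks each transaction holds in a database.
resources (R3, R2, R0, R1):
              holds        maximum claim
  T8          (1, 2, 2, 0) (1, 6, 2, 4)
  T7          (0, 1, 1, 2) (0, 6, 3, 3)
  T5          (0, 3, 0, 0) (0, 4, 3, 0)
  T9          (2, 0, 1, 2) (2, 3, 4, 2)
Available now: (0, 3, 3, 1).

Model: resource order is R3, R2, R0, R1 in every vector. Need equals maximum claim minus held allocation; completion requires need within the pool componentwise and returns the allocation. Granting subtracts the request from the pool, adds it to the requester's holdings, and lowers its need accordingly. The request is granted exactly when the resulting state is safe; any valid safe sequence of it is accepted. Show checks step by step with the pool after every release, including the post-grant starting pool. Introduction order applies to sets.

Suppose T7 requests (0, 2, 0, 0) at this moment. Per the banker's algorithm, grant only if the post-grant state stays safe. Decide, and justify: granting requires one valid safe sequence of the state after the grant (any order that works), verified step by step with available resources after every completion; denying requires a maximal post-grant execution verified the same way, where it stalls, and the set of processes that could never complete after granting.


GRANT. The post-grant state is safe; one safe sequence: T5, T9, T7, T8.
Key observation: even at the reduced pool (0, 1, 3, 1), T5 fits immediately, so safety survives the grant.
Verifying the post-grant state step by step:
  pool = (0, 1, 3, 1)
  T5: need (0, 1, 3, 0) fits (0, 1, 3, 1); releases (0, 3, 0, 0), pool now (0, 4, 3, 1)
  T9: need (0, 3, 3, 0) fits (0, 4, 3, 1); releases (2, 0, 1, 2), pool now (2, 4, 4, 3)
  T7: need (0, 3, 2, 1) fits (2, 4, 4, 3); releases (0, 3, 1, 2), pool now (2, 7, 5, 5)
  T8: need (0, 4, 0, 4) fits (2, 7, 5, 5); releases (1, 2, 2, 0), pool now (3, 9, 7, 5)


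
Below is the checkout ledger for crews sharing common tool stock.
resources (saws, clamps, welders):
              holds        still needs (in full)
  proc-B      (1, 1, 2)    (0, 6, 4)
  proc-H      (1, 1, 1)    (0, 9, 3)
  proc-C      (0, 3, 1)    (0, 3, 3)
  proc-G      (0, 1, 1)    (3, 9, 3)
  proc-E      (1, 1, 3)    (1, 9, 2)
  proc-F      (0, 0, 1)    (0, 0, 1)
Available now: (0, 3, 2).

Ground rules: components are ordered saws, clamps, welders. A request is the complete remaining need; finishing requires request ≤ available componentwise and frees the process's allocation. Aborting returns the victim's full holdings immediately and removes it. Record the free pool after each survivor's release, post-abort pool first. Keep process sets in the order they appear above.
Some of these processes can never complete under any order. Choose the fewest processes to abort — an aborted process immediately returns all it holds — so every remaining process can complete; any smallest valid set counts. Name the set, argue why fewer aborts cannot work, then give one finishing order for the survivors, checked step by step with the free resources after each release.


Minimum abort set: proc-G and proc-E.
Key observation: the deadlocked proc-H becomes finishable only because proc-G and proc-E released (1, 2, 4); it completes at step 4 below.
No one abort is enough; case by case: proc-B alone leaves proc-H blocked (short on clamps); proc-H alone leaves proc-G blocked (short on saws and clamps); proc-C alone leaves proc-H blocked (short on clamps); proc-G alone leaves proc-H blocked (short on clamps); proc-E alone leaves proc-H blocked (short on clamps); proc-F alone leaves proc-H blocked (short on clamps).
The survivors complete as proc-C, proc-F, proc-B, proc-H. Walking it through (starting from the post-abort pool):
  pool = (1, 5, 6)
  proc-C: need (0, 3, 3) fits (1, 5, 6); releases (0, 3, 1), pool now (1, 8, 7)
  proc-F: need (0, 0, 1) fits (1, 8, 7); releases (0, 0, 1), pool now (1, 8, 8)
  proc-B: need (0, 6, 4) fits (1, 8, 8); releases (1, 1, 2), pool now (2, 9, 10)
  proc-H: need (0, 9, 3) fits (2, 9, 10); releases (1, 1, 1), pool now (3, 10, 11)


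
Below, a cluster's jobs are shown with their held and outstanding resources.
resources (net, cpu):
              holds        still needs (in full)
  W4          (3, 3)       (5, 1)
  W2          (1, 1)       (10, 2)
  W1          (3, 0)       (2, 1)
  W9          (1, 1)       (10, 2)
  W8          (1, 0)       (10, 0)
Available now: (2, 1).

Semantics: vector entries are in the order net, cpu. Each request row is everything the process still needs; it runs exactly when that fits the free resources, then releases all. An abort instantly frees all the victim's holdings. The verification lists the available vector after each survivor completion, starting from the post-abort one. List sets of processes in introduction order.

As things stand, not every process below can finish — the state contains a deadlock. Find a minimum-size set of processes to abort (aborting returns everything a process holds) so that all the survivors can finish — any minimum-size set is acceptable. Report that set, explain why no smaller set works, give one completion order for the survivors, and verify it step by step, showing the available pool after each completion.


Minimum abort set: W2 and W8.
Key observation: no ordering could ever have run W9 before the abort of W2 and W8; with (2, 1) back in the pool it fits at step 3.
Minimality, checking each single-abort alternative: W4 alone leaves W2 blocked (short on net); W2 alone leaves W9 blocked (short on net); W1 alone leaves W2 blocked (short on net); W9 alone leaves W2 blocked (short on net); W8 alone leaves W2 blocked (short on net).
The survivors complete as W1, W4, W9. Step-by-step check (starting from the post-abort pool):
  pool = (4, 2)
  W1: need (2, 1) fits (4, 2); releases (3, 0), pool now (7, 2)
  W4: need (5, 1) fits (7, 2); releases (3, 3), pool now (10, 5)
  W9: need (10, 2) fits (10, 5); releases (1, 1), pool now (11, 6)


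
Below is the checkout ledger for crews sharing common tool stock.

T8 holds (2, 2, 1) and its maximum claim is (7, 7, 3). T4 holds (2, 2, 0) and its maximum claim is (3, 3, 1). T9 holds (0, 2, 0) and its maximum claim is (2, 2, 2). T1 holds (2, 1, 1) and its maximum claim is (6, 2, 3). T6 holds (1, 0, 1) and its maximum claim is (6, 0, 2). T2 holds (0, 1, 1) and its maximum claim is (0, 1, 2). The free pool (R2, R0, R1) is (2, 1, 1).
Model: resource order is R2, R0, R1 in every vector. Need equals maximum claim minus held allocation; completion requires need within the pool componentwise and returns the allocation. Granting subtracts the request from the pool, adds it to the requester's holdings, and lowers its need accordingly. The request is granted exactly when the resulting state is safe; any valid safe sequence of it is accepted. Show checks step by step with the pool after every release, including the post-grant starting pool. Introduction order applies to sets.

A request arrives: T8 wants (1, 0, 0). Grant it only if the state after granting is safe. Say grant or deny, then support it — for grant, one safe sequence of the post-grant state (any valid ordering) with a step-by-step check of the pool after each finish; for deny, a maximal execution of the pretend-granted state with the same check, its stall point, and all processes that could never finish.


DENY: after the grant no complete ordering would exist.
Key observation: once T2, T4, T9 finish, the pool peaks at (3, 6, 2) — and every remaining process still needs more R2 than that.
On the post-grant state, T2, T4, T9 is a maximal run — nothing extends it. Verifying each step:
  pool = (1, 1, 1)
  run T2 (needs (0, 0, 1), free (1, 1, 1)); after release of (0, 1, 1) the pool is (1, 2, 2)
  run T4 (needs (1, 1, 1), free (1, 2, 2)); after release of (2, 2, 0) the pool is (3, 4, 2)
  run T9 (needs (2, 0, 2), free (3, 4, 2)); after release of (0, 2, 0) the pool is (3, 6, 2)
  T8 still needs (4, 5, 2) but only (3, 6, 2) is free — short on R2
  T1 still needs (4, 1, 2) but only (3, 6, 2) is free — short on R2
  T6 still needs (5, 0, 1) but only (3, 6, 2) is free — short on R2
Had the request been granted, T8, T1 and T6 could never finish.


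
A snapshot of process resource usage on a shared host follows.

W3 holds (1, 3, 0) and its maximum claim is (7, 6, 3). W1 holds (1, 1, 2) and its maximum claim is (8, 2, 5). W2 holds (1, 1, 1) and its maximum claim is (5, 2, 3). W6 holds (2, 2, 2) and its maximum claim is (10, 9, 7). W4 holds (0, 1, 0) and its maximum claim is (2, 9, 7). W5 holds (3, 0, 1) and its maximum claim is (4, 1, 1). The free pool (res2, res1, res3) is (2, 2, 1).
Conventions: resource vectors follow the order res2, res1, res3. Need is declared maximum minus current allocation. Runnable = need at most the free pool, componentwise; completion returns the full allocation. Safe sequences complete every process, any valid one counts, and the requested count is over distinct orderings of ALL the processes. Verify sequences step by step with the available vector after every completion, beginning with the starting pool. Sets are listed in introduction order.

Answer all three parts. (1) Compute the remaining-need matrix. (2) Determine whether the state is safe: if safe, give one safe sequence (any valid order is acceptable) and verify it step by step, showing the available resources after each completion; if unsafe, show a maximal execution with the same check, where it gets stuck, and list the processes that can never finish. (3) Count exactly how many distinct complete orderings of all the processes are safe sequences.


(1) Need matrix, components ordered res2, res1, res3:
  W3: (6, 3, 3)
  W1: (7, 1, 3)
  W2: (4, 1, 2)
  W6: (8, 7, 5)
  W4: (2, 8, 7)
  W5: (1, 1, 0)
(2) SAFE. One safe sequence: W5, W2, W3, W1, W6, W4.
Key observation: the first exact fit in this order is W2 — it needs (4, 1, 2) with (5, 2, 2) free, meeting a requested resource to the last unit.
Check, step by step:
  pool = (2, 2, 1)
  W5 needs (1, 1, 0) <= (2, 2, 1) -> finishes; pool += (3, 0, 1) = (5, 2, 2)
  W2 needs (4, 1, 2) <= (5, 2, 2) -> finishes; pool += (1, 1, 1) = (6, 3, 3)
  W3 needs (6, 3, 3) <= (6, 3, 3) -> finishes; pool += (1, 3, 0) = (7, 6, 3)
  W1 needs (7, 1, 3) <= (7, 6, 3) -> finishes; pool += (1, 1, 2) = (8, 7, 5)
  W6 needs (8, 7, 5) <= (8, 7, 5) -> finishes; pool += (2, 2, 2) = (10, 9, 7)
  W4 needs (2, 8, 7) <= (10, 9, 7) -> finishes; pool += (0, 1, 0) = (10, 10, 7)
(3) Exactly 1 of the possible complete orderings is a safe sequence.
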